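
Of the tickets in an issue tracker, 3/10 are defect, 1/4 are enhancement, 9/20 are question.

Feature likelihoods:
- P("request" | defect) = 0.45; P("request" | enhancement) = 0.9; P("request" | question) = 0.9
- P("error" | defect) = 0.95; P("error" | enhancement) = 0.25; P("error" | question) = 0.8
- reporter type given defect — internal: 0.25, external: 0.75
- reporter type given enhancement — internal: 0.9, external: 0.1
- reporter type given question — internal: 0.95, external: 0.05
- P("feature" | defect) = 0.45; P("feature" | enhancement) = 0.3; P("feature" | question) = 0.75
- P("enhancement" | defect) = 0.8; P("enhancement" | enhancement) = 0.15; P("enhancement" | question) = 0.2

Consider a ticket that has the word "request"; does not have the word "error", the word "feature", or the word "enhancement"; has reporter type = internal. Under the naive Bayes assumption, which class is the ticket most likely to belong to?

enhancement

defect: 0.3 × 0.45 × (1−0.95) × 0.25 × (1−0.45) × (1−0.8) = 0.000185625
enhancement: 0.25 × 0.9 × (1−0.25) × 0.9 × (1−0.3) × (1−0.15) = 0.090365625
question: 0.45 × 0.9 × (1−0.8) × 0.95 × (1−0.75) × (1−0.2) = 0.01539
Highest score → enhancement.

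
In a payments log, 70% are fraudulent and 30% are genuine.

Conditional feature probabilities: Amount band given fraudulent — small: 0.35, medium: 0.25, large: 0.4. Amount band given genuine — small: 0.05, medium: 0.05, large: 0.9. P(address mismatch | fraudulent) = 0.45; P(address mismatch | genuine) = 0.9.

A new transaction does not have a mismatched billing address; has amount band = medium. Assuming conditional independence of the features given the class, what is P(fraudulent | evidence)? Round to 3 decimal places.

0.985

fraudulent: 0.7 × 0.25 × (1−0.45) = 0.09625
genuine: 0.3 × 0.05 × (1−0.9) = 0.0015
P(fraudulent | x) = 0.09625 / 0.09775 ≈ 0.985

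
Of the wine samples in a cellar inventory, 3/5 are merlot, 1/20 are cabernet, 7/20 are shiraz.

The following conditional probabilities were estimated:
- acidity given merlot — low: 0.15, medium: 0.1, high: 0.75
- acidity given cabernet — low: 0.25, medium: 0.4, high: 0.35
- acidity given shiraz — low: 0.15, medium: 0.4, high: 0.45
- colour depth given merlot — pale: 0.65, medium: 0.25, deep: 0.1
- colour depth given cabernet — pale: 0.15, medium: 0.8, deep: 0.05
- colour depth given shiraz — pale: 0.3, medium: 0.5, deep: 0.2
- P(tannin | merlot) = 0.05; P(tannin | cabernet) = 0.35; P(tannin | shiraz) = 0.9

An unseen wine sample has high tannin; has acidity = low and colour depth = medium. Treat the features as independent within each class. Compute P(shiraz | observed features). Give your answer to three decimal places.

0.836

merlot: 0.6 × 0.15 × 0.25 × 0.05 = 0.001125
cabernet: 0.05 × 0.25 × 0.8 × 0.35 = 0.0035
shiraz: 0.35 × 0.15 × 0.5 × 0.9 = 0.023625
P(shiraz | x) = 0.023625 / 0.02825 ≈ 0.836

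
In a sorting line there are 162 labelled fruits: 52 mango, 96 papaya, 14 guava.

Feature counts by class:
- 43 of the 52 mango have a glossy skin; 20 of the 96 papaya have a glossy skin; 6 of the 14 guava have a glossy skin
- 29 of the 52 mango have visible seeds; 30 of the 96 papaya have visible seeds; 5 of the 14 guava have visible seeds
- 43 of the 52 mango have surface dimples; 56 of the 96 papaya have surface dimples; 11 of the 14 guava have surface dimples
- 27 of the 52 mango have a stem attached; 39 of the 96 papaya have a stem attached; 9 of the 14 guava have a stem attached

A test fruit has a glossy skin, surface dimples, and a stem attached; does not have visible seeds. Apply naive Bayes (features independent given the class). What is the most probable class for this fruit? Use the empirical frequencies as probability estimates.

mango

mango: (52/162) × (43/52) × (23/52) × (43/52) × (27/52) ≈ 0.0504085
papaya: (96/162) × (20/96) × (66/96) × (56/96) × (39/96) ≈ 0.020114
guava: (14/162) × (6/14) × (9/14) × (11/14) × (9/14) ≈ 0.0120262
Highest score → mango.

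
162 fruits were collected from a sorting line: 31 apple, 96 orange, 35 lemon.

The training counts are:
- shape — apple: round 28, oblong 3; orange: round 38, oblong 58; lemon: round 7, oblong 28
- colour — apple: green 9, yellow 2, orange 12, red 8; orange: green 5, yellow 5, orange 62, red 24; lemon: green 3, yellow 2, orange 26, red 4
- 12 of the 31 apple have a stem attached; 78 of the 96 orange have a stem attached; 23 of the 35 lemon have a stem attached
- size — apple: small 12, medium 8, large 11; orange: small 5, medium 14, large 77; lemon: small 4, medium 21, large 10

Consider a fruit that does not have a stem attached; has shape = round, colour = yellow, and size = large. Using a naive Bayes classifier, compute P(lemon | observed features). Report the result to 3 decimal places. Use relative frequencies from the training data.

0.054

apple: (31/162) × (28/31) × (2/31) × (19/31) × (11/31) ≈ 0.00242513
orange: (96/162) × (38/96) × (5/96) × (18/96) × (77/96) ≈ 0.00183733
lemon: (35/162) × (7/35) × (2/35) × (12/35) × (10/35) ≈ 0.000241875
P(lemon | x) = 0.000241875 / 0.004504335 ≈ 0.054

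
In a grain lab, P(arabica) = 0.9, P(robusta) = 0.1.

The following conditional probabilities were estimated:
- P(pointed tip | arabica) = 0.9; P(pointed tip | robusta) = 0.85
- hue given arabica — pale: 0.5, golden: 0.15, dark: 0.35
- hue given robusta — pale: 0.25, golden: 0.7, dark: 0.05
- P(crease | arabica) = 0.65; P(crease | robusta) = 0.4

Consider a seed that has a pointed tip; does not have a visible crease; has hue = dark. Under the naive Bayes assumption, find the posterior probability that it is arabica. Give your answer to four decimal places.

arabica: 0.9 × 0.9 × 0.35 × (1−0.65) = 0.099225
robusta: 0.1 × 0.85 × 0.05 × (1−0.4) = 0.00255
P(arabica | x) = 0.099225 / 0.101775 ≈ 0.9749

0.9749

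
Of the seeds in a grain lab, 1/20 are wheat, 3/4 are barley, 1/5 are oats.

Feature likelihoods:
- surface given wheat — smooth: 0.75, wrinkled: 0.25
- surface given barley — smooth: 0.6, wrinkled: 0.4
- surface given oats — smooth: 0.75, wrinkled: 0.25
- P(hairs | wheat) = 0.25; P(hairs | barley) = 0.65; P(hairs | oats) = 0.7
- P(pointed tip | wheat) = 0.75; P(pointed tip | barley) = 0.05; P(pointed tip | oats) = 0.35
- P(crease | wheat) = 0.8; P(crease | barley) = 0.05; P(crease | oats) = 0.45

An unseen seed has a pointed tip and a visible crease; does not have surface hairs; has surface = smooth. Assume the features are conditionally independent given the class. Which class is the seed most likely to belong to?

wheat: 0.05 × 0.75 × (1−0.25) × 0.75 × 0.8 = 0.016875
barley: 0.75 × 0.6 × (1−0.65) × 0.05 × 0.05 = 0.00039375
oats: 0.2 × 0.75 × (1−0.7) × 0.35 × 0.45 = 0.0070875
Highest score → wheat.

wheat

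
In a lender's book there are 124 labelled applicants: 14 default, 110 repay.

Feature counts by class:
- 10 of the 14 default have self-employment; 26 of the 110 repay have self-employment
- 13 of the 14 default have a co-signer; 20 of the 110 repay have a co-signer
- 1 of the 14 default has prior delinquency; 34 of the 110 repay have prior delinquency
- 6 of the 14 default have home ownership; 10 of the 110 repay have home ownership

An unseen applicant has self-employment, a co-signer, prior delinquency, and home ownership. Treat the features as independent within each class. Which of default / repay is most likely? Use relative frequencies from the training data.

default

default: (14/124) × (10/14) × (13/14) × (1/14) × (6/14) ≈ 0.00229239
repay: (110/124) × (26/110) × (20/110) × (34/110) × (10/110) ≈ 0.00107123
Highest score → default.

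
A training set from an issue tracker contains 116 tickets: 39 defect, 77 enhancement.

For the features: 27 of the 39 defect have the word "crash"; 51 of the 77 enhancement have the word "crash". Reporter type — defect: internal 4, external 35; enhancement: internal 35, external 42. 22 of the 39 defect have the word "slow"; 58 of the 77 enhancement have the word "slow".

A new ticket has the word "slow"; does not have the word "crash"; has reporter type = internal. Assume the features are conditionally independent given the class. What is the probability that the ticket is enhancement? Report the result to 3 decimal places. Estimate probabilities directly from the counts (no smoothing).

defect: (39/116) × (12/39) × (4/39) × (22/39) ≈ 0.00598517
enhancement: (77/116) × (26/77) × (35/77) × (58/77) ≈ 0.0767414
P(enhancement | x) = 0.0767414 / 0.08272657 ≈ 0.928

0.928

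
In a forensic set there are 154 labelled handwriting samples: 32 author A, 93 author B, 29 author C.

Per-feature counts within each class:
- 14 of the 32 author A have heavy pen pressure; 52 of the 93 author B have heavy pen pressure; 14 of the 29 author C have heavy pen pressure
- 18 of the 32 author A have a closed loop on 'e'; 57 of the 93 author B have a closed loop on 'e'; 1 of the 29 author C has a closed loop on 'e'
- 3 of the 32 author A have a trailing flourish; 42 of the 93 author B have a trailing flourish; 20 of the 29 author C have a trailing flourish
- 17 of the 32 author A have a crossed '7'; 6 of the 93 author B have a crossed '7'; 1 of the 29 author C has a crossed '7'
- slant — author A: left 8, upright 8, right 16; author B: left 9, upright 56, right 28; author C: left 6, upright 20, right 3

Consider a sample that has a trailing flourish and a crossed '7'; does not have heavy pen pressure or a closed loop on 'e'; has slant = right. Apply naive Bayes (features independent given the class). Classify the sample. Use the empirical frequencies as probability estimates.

author A: (32/154) × (18/32) × (14/32) × (3/32) × (17/32) × (16/32) ≈ 0.00127342
author B: (93/154) × (41/93) × (36/93) × (42/93) × (6/93) × (28/93) ≈ 0.00090405
author C: (29/154) × (15/29) × (28/29) × (20/29) × (1/29) × (3/29) ≈ 0.00023136
Highest score → author A.

author A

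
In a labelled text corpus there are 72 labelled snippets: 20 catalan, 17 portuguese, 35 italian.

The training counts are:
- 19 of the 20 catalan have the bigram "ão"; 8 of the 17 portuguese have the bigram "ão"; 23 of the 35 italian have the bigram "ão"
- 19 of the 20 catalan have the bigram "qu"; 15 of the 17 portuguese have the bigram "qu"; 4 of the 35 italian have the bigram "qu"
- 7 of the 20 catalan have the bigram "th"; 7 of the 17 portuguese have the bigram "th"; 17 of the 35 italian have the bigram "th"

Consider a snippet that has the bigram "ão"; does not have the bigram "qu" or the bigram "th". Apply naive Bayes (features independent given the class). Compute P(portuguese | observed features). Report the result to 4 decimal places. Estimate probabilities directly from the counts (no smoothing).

0.0475

catalan: (20/72) × (19/20) × (1/20) × (13/20) ≈ 0.00857639
portuguese: (17/72) × (8/17) × (2/17) × (10/17) ≈ 0.00768935
italian: (35/72) × (23/35) × (31/35) × (18/35) ≈ 0.14551
P(portuguese | x) = 0.00768935 / 0.16177574 ≈ 0.0475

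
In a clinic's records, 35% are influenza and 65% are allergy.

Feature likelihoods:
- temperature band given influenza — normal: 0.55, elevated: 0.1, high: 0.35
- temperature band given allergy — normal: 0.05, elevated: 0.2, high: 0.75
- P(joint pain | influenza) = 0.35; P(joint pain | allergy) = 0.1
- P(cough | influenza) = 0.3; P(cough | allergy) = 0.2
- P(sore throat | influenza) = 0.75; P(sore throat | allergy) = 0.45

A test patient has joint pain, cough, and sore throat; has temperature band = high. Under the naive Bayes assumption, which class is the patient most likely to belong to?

influenza

influenza: 0.35 × 0.35 × 0.35 × 0.3 × 0.75 = 0.009646875
allergy: 0.65 × 0.75 × 0.1 × 0.2 × 0.45 = 0.0043875
Highest score → influenza.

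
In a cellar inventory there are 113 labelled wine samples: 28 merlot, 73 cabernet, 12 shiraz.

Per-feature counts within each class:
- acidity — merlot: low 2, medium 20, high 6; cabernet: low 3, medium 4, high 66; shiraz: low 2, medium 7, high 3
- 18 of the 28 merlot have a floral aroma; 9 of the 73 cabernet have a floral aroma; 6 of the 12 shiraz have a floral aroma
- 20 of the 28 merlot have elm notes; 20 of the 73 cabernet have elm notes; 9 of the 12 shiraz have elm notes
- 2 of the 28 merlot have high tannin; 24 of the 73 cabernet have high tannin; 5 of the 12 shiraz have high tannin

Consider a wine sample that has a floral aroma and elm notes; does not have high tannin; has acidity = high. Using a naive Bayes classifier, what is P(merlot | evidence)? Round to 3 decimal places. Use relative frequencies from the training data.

merlot: (28/113) × (6/28) × (18/28) × (20/28) × (26/28) ≈ 0.0226399
cabernet: (73/113) × (66/73) × (9/73) × (20/73) × (49/73) ≈ 0.0132424
shiraz: (12/113) × (3/12) × (6/12) × (9/12) × (7/12) ≈ 0.00580752
P(merlot | x) = 0.0226399 / 0.04168982 ≈ 0.543

0.543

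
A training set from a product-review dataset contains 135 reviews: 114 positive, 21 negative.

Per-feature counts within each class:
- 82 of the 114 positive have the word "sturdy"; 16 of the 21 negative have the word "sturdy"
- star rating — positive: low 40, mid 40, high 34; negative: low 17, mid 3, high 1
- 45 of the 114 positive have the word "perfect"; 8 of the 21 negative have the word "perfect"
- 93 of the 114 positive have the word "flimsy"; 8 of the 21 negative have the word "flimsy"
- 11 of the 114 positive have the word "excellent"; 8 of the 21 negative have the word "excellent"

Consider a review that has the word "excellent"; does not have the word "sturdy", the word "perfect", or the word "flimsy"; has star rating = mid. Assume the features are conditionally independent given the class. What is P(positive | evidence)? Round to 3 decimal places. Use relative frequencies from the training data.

positive: (114/135) × (32/114) × (40/114) × (69/114) × (21/114) × (11/114) ≈ 0.000894783
negative: (21/135) × (5/21) × (3/21) × (13/21) × (13/21) × (8/21) ≈ 0.000772426
P(positive | x) = 0.000894783 / 0.001667209 ≈ 0.537

0.537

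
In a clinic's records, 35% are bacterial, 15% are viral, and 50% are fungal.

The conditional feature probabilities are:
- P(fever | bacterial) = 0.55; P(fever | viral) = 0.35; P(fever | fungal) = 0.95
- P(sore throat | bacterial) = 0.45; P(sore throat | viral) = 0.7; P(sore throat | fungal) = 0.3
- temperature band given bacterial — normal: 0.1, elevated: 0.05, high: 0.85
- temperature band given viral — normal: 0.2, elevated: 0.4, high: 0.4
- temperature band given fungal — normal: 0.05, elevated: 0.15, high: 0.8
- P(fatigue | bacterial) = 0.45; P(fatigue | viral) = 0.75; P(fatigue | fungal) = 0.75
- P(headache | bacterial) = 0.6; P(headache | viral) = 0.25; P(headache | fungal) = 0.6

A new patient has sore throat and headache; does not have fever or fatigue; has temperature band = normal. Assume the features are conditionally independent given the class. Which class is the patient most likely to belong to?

bacterial: 0.35 × (1−0.55) × 0.45 × 0.1 × (1−0.45) × 0.6 = 0.002338875
viral: 0.15 × (1−0.35) × 0.7 × 0.2 × (1−0.75) × 0.25 = 0.000853125
fungal: 0.5 × (1−0.95) × 0.3 × 0.05 × (1−0.75) × 0.6 = 0.00005625
Highest score → bacterial.

bacterial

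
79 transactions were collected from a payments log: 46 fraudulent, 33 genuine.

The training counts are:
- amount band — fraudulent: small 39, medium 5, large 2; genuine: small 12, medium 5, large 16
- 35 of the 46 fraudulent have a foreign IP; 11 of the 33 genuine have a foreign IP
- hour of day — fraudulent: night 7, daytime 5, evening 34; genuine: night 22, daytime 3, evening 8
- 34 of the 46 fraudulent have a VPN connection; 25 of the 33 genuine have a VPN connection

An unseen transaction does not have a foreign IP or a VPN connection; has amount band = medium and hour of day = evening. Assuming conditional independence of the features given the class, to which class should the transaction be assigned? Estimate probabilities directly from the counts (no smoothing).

fraudulent

fraudulent: (46/79) × (5/46) × (11/46) × (34/46) × (12/46) ≈ 0.00291825
genuine: (33/79) × (5/33) × (22/33) × (8/33) × (8/33) ≈ 0.00247973
Highest score → fraudulent.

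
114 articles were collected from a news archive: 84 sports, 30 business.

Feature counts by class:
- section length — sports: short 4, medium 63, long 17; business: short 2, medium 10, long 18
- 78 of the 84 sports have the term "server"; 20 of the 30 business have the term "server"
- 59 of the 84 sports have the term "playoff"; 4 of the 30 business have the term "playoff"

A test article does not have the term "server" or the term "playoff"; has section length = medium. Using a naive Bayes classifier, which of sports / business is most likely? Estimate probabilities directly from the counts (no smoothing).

business

sports: (84/114) × (63/84) × (6/84) × (25/84) ≈ 0.0117481
business: (30/114) × (10/30) × (10/30) × (26/30) ≈ 0.0253411
Highest score → business.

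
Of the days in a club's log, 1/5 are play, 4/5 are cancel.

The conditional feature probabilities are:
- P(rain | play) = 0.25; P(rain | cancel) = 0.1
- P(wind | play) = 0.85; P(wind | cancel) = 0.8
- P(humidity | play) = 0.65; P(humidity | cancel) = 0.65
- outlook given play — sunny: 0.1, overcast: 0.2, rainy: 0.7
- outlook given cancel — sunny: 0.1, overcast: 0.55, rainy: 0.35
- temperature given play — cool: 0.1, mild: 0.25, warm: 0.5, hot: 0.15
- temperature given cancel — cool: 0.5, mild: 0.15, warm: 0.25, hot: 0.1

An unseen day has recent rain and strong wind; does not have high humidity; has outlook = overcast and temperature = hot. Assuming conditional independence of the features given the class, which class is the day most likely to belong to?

play: 0.2 × 0.25 × 0.85 × (1−0.65) × 0.2 × 0.15 = 0.00044625
cancel: 0.8 × 0.1 × 0.8 × (1−0.65) × 0.55 × 0.1 = 0.001232
Highest score → cancel.

cancel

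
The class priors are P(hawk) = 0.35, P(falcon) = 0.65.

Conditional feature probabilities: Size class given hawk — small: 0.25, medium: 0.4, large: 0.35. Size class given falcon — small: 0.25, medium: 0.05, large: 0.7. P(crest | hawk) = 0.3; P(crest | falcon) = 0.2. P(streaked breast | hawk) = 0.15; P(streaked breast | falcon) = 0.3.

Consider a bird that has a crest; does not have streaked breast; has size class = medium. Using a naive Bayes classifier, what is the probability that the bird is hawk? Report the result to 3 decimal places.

hawk: 0.35 × 0.4 × 0.3 × (1−0.15) = 0.0357
falcon: 0.65 × 0.05 × 0.2 × (1−0.3) = 0.00455
P(hawk | x) = 0.0357 / 0.04025 ≈ 0.887

0.887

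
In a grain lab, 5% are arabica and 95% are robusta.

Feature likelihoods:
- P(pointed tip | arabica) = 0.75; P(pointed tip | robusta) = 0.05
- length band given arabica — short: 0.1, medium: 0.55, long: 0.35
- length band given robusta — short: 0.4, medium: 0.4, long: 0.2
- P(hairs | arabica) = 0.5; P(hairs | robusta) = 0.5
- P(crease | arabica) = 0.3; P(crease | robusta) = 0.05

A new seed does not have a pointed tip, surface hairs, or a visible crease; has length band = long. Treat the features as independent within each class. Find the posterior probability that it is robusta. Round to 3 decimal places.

0.982

arabica: 0.05 × (1−0.75) × 0.35 × (1−0.5) × (1−0.3) = 0.00153125
robusta: 0.95 × (1−0.05) × 0.2 × (1−0.5) × (1−0.05) = 0.0857375
P(robusta | x) = 0.0857375 / 0.08726875 ≈ 0.982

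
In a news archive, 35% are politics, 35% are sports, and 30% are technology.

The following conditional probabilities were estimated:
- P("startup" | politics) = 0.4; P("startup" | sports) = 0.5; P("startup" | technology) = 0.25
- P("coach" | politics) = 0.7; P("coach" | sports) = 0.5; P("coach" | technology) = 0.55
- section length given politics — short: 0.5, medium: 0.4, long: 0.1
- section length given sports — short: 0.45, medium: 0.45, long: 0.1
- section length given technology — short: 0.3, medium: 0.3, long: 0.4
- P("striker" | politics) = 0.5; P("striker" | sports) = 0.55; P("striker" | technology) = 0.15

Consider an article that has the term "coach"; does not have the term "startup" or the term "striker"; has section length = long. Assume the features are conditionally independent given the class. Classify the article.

technology

politics: 0.35 × (1−0.4) × 0.7 × 0.1 × (1−0.5) = 0.00735
sports: 0.35 × (1−0.5) × 0.5 × 0.1 × (1−0.55) = 0.0039375
technology: 0.3 × (1−0.25) × 0.55 × 0.4 × (1−0.15) = 0.042075
Highest score → technology.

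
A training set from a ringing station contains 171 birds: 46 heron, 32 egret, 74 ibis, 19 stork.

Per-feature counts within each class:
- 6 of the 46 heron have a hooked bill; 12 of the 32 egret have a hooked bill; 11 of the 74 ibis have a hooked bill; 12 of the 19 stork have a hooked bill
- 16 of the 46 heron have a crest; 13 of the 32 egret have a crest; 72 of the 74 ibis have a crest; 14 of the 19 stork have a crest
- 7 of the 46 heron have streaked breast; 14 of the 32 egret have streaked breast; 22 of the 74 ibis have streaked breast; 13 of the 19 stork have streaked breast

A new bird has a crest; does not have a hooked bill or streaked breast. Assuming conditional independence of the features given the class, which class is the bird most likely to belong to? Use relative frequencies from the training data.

heron: (46/171) × (40/46) × (16/46) × (39/46) ≈ 0.0689815
egret: (32/171) × (20/32) × (13/32) × (18/32) ≈ 0.026727
ibis: (74/171) × (63/74) × (72/74) × (52/74) ≈ 0.251893
stork: (19/171) × (7/19) × (14/19) × (6/19) ≈ 0.0095252
Highest score → ibis.

ibis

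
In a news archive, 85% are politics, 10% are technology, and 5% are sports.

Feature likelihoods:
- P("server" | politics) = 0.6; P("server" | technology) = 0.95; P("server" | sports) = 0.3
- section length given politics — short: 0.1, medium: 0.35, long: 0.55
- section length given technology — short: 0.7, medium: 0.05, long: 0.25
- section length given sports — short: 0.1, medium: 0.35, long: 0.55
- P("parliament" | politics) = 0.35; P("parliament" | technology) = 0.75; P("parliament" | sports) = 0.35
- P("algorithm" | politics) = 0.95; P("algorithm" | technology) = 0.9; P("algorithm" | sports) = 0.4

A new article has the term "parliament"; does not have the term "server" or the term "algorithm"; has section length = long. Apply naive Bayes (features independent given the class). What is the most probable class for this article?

sports

politics: 0.85 × (1−0.6) × 0.55 × 0.35 × (1−0.95) = 0.0032725
technology: 0.1 × (1−0.95) × 0.25 × 0.75 × (1−0.9) = 0.00009375
sports: 0.05 × (1−0.3) × 0.55 × 0.35 × (1−0.4) = 0.0040425
Highest score → sports.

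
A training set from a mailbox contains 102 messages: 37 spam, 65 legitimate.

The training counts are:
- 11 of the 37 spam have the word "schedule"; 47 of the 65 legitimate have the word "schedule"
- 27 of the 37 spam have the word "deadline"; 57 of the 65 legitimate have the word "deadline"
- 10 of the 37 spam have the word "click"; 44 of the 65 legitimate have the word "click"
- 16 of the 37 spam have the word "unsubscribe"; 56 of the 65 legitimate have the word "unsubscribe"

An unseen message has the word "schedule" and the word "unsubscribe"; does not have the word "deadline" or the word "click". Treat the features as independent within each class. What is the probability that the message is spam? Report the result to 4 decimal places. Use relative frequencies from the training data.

spam: (37/102) × (11/37) × (10/37) × (27/37) × (16/37) ≈ 0.00919753
legitimate: (65/102) × (47/65) × (8/65) × (21/65) × (56/65) ≈ 0.0157854
P(spam | x) = 0.00919753 / 0.02498293 ≈ 0.3682

0.3682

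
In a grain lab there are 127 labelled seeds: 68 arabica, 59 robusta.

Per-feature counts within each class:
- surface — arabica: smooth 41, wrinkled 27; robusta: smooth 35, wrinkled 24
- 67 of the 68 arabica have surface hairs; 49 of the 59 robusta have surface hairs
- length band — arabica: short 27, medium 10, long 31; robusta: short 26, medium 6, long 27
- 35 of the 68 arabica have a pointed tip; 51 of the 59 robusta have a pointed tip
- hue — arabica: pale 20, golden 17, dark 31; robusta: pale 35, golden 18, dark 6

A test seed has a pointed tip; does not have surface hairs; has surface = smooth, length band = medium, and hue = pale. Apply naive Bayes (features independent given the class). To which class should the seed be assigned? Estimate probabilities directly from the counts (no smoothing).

arabica: (68/127) × (41/68) × (1/68) × (10/68) × (35/68) × (20/68) ≈ 0.000105692
robusta: (59/127) × (35/59) × (10/59) × (6/59) × (51/59) × (35/59) ≈ 0.00243582
Highest score → robusta.

robusta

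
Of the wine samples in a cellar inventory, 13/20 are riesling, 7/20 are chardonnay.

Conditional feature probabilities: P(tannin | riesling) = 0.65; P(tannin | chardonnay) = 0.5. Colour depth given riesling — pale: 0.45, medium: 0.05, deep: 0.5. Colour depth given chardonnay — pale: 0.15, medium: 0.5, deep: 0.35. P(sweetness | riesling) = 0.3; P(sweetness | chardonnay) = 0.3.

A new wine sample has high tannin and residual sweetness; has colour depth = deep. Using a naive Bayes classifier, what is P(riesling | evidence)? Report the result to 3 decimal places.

0.775

riesling: 0.65 × 0.65 × 0.5 × 0.3 = 0.063375
chardonnay: 0.35 × 0.5 × 0.35 × 0.3 = 0.018375
P(riesling | x) = 0.063375 / 0.08175 ≈ 0.775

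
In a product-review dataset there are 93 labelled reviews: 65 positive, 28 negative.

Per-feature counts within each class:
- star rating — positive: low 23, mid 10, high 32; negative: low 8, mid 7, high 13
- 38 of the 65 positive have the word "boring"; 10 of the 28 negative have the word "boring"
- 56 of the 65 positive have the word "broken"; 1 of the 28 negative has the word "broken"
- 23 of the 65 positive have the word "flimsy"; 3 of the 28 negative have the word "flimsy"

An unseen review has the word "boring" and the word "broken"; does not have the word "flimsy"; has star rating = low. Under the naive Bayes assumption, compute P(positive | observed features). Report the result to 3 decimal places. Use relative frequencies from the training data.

positive: (65/93) × (23/65) × (38/65) × (56/65) × (42/65) ≈ 0.080487
negative: (28/93) × (8/28) × (10/28) × (1/28) × (25/28) ≈ 0.000979655
P(positive | x) = 0.080487 / 0.081466655 ≈ 0.988

0.988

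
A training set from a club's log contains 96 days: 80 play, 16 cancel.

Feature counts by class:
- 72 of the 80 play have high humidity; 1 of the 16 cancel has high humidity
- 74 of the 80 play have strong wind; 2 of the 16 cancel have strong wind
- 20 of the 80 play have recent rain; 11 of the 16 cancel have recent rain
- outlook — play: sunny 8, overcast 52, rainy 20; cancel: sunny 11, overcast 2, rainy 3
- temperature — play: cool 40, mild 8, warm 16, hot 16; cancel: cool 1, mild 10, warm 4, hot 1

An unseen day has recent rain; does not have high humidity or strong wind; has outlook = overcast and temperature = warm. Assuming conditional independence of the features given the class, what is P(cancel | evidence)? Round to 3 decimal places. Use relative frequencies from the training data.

play: (80/96) × (8/80) × (6/80) × (20/80) × (52/80) × (16/80) = 0.000203125
cancel: (16/96) × (15/16) × (14/16) × (11/16) × (2/16) × (4/16) = 0.00293731689453125
P(cancel | x) = 0.00293731689453125 / 0.00314044189453125 ≈ 0.935

0.935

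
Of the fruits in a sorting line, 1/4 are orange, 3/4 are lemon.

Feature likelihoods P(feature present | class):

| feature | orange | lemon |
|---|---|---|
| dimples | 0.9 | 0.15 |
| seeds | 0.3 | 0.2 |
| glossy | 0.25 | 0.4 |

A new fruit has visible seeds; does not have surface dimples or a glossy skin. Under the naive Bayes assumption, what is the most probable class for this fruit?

orange: 0.25 × (1−0.9) × 0.3 × (1−0.25) = 0.005625
lemon: 0.75 × (1−0.15) × 0.2 × (1−0.4) = 0.0765
Highest score → lemon.

lemon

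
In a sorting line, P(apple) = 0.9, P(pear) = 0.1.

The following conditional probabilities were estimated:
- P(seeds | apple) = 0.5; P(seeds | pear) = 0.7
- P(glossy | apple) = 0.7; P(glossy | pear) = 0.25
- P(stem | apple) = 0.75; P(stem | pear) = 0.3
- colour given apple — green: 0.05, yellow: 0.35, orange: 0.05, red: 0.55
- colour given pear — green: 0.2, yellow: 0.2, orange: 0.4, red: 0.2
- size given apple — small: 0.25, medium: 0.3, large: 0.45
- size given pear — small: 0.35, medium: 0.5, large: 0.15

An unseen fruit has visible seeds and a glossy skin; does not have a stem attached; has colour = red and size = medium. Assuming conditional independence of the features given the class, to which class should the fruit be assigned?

apple

apple: 0.9 × 0.5 × 0.7 × (1−0.75) × 0.55 × 0.3 = 0.01299375
pear: 0.1 × 0.7 × 0.25 × (1−0.3) × 0.2 × 0.5 = 0.001225
Highest score → apple.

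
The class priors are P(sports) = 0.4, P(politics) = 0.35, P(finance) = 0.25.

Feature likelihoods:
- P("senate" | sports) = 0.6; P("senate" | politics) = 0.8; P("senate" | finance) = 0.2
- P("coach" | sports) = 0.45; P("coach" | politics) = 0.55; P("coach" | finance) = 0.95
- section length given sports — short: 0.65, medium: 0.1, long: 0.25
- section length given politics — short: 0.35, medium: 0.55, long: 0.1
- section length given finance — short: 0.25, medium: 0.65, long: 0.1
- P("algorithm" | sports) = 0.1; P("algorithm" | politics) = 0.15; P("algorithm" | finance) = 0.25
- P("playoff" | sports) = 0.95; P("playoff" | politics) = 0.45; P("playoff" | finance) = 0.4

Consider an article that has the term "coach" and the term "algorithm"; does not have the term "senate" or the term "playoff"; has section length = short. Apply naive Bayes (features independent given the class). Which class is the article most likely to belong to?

finance

sports: 0.4 × (1−0.6) × 0.45 × 0.65 × 0.1 × (1−0.95) = 0.000234
politics: 0.35 × (1−0.8) × 0.55 × 0.35 × 0.15 × (1−0.45) = 0.0011116875
finance: 0.25 × (1−0.2) × 0.95 × 0.25 × 0.25 × (1−0.4) = 0.007125
Highest score → finance.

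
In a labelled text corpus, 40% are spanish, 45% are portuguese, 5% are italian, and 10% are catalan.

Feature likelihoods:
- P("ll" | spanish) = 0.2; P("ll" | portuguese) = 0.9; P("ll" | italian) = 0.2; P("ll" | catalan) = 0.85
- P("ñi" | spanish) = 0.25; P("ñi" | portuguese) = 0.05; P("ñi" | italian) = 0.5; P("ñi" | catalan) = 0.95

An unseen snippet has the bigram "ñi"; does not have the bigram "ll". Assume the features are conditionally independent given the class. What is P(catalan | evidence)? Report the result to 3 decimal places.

spanish: 0.4 × (1−0.2) × 0.25 = 0.08
portuguese: 0.45 × (1−0.9) × 0.05 = 0.00225
italian: 0.05 × (1−0.2) × 0.5 = 0.02
catalan: 0.1 × (1−0.85) × 0.95 = 0.01425
P(catalan | x) = 0.01425 / 0.1165 ≈ 0.122

0.122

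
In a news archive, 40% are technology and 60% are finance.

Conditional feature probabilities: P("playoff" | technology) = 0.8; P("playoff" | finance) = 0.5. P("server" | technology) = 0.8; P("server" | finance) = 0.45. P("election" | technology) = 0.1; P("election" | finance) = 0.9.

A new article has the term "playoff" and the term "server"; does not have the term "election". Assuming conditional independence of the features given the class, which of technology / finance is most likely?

technology

technology: 0.4 × 0.8 × 0.8 × (1−0.1) = 0.2304
finance: 0.6 × 0.5 × 0.45 × (1−0.9) = 0.0135
Highest score → technology.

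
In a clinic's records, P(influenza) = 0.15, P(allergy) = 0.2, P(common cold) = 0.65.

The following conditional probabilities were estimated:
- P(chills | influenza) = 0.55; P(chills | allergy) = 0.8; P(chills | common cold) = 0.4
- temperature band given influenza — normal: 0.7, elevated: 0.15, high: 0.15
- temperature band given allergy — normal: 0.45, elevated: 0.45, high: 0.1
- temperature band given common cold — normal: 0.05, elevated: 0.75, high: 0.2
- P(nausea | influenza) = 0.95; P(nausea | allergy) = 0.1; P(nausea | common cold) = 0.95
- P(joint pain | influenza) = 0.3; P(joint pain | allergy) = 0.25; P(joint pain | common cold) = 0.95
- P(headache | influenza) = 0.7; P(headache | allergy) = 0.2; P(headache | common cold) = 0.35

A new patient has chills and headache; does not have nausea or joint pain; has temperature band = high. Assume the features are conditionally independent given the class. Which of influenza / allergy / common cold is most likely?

allergy

influenza: 0.15 × 0.55 × 0.15 × (1−0.95) × (1−0.3) × 0.7 = 0.0003031875
allergy: 0.2 × 0.8 × 0.1 × (1−0.1) × (1−0.25) × 0.2 = 0.00216
common cold: 0.65 × 0.4 × 0.2 × (1−0.95) × (1−0.95) × 0.35 = 0.0000455
Highest score → allergy.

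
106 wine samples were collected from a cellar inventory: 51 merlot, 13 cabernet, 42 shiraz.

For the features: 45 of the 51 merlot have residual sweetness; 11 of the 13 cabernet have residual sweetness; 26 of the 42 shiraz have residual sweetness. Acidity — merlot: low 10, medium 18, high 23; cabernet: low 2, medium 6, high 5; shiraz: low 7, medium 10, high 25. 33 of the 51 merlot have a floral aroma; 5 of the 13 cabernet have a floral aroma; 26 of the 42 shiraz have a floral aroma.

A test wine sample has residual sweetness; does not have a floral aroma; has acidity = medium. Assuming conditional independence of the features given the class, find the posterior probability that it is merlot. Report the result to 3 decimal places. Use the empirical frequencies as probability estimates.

merlot: (51/106) × (45/51) × (18/51) × (18/51) ≈ 0.0528824
cabernet: (13/106) × (11/13) × (6/13) × (8/13) ≈ 0.0294742
shiraz: (42/106) × (26/42) × (10/42) × (16/42) ≈ 0.0222479
P(merlot | x) = 0.0528824 / 0.1046045 ≈ 0.506

0.506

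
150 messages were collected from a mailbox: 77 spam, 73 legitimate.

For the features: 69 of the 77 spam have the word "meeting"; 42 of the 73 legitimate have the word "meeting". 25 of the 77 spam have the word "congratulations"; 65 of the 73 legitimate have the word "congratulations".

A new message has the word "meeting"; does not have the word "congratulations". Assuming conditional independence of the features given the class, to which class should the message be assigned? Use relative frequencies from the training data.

spam: (77/150) × (69/77) × (52/77) ≈ 0.310649
legitimate: (73/150) × (42/73) × (8/73) ≈ 0.0306849
Highest score → spam.

spam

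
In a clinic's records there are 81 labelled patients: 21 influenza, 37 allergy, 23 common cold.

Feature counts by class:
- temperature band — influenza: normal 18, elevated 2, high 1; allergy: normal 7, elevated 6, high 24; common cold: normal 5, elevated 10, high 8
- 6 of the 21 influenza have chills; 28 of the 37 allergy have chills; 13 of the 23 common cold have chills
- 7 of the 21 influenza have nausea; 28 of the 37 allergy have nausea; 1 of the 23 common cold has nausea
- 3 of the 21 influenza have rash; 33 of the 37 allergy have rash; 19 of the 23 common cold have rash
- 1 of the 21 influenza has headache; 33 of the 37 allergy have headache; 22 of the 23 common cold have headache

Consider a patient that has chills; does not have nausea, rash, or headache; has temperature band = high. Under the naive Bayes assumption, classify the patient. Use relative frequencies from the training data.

influenza

influenza: (21/81) × (1/21) × (6/21) × (14/21) × (18/21) × (20/21) ≈ 0.00191964
allergy: (37/81) × (24/37) × (28/37) × (9/37) × (4/37) × (4/37) ≈ 0.000637441
common cold: (23/81) × (8/23) × (13/23) × (22/23) × (4/23) × (1/23) ≈ 0.000403757
Highest score → influenza.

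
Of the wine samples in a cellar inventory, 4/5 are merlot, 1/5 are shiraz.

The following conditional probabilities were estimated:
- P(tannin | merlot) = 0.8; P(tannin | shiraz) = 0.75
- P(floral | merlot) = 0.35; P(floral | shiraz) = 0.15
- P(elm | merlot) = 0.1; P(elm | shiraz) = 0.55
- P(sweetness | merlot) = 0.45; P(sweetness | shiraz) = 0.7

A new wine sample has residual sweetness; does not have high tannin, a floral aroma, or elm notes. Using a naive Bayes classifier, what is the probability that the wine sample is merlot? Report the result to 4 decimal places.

0.7588

merlot: 0.8 × (1−0.8) × (1−0.35) × (1−0.1) × 0.45 = 0.04212
shiraz: 0.2 × (1−0.75) × (1−0.15) × (1−0.55) × 0.7 = 0.0133875
P(merlot | x) = 0.04212 / 0.0555075 ≈ 0.7588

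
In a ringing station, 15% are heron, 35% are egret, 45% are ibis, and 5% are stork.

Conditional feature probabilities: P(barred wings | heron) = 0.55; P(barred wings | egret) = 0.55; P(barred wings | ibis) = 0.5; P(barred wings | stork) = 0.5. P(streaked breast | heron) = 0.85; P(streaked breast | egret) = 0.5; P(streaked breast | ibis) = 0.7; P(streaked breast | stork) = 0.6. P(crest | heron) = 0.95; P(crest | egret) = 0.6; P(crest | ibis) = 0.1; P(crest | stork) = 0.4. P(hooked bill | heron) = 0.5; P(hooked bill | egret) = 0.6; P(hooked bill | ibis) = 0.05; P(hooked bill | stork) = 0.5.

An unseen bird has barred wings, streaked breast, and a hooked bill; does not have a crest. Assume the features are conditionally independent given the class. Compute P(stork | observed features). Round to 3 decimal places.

heron: 0.15 × 0.55 × 0.85 × (1−0.95) × 0.5 = 0.001753125
egret: 0.35 × 0.55 × 0.5 × (1−0.6) × 0.6 = 0.0231
ibis: 0.45 × 0.5 × 0.7 × (1−0.1) × 0.05 = 0.0070875
stork: 0.05 × 0.5 × 0.6 × (1−0.4) × 0.5 = 0.0045
P(stork | x) = 0.0045 / 0.036440625 ≈ 0.123

0.123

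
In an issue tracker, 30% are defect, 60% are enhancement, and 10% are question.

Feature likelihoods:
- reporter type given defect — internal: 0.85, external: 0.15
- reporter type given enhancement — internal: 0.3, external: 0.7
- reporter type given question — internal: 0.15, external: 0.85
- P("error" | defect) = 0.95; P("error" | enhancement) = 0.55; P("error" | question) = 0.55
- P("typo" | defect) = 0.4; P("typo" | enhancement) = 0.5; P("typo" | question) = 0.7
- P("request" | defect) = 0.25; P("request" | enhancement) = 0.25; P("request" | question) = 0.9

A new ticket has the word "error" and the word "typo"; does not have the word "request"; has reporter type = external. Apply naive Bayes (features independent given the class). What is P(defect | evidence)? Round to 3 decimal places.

defect: 0.3 × 0.15 × 0.95 × 0.4 × (1−0.25) = 0.012825
enhancement: 0.6 × 0.7 × 0.55 × 0.5 × (1−0.25) = 0.086625
question: 0.1 × 0.85 × 0.55 × 0.7 × (1−0.9) = 0.0032725
P(defect | x) = 0.012825 / 0.1027225 ≈ 0.125

0.125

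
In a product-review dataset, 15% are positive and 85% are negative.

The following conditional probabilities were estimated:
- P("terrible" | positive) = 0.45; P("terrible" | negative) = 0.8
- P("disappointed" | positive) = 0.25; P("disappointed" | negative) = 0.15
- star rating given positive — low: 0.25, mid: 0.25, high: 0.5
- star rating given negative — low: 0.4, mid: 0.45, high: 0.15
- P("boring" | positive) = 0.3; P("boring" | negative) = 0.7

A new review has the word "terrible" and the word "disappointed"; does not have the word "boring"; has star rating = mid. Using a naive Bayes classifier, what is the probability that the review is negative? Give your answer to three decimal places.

positive: 0.15 × 0.45 × 0.25 × 0.25 × (1−0.3) = 0.002953125
negative: 0.85 × 0.8 × 0.15 × 0.45 × (1−0.7) = 0.01377
P(negative | x) = 0.01377 / 0.016723125 ≈ 0.823

0.823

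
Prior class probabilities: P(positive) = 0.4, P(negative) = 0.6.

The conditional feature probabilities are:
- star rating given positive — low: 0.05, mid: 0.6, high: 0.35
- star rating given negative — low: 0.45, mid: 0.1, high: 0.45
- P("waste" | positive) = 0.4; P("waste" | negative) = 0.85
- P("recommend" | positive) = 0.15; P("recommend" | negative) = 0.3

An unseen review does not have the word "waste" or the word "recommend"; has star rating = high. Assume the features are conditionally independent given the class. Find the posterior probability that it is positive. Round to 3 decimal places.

0.716

positive: 0.4 × 0.35 × (1−0.4) × (1−0.15) = 0.0714
negative: 0.6 × 0.45 × (1−0.85) × (1−0.3) = 0.02835
P(positive | x) = 0.0714 / 0.09975 ≈ 0.716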